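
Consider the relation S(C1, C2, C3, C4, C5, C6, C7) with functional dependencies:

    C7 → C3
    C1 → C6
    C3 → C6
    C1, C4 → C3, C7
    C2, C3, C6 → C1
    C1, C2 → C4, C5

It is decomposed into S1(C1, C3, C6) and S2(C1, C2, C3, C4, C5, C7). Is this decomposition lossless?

Common attributes: S1 ∩ S2 = {C1, C3}.
Closure of {C1, C3}: C1 → C6 applies, adding C6. So (C1, C3)⁺ = {C1, C3, C6}.
This closure contains every attribute of S1, so S1 ∩ S2 → S1. The join is lossless.

Yes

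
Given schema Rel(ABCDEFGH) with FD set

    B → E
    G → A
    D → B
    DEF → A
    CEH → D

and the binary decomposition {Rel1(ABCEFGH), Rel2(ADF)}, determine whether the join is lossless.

No

Common attributes: Rel1 ∩ Rel2 = {AF}.
No dependency enlarges {AF}, so (AF)⁺ = {AF}.
The closure contains neither all of Rel1 = {ABCEFGH} nor all of Rel2 = {ADF}, so the common attributes are not a superkey of either fragment. The join is lossy.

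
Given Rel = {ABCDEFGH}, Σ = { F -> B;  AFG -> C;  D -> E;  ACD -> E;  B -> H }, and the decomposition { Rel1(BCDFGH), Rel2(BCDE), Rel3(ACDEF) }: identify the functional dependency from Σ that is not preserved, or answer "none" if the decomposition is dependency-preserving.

Check AFG → C: no single fragment contains all of {ACFG}, and the restricted closure of {AFG} across the fragments never reaches {C}.
F → B is preserved.
D → E is preserved.
ACD → E is preserved.
B → H is preserved.

AFG -> C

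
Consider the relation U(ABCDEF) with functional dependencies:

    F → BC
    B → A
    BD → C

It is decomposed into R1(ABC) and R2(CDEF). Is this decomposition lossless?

Common attributes: R1 ∩ R2 = {C}.
No dependency enlarges {C}, so (C)⁺ = {C}.
The closure contains neither all of R1 = {ABC} nor all of R2 = {CDEF}, so the common attributes are not a superkey of either fragment. The join is lossy.

No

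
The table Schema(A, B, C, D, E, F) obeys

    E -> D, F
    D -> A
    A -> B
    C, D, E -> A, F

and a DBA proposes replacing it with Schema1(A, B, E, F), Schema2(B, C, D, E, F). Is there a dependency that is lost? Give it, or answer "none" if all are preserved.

Check D → A: no single fragment contains all of {A, D}, and the restricted closure of {D} across the fragments never reaches {A}.
E → D, F is preserved.
A → B is preserved.
C, D, E → A, F is preserved.

D -> A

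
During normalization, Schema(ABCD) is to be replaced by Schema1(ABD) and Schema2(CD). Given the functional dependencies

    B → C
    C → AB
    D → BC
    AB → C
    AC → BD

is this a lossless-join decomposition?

Common attributes: Schema1 ∩ Schema2 = {D}.
Closure of {D}: D → BC applies, adding BC; C → AB applies, adding A. So (D)⁺ = {ABCD}.
This closure contains every attribute of Schema1, so Schema1 ∩ Schema2 → Schema1. The join is lossless.

Yes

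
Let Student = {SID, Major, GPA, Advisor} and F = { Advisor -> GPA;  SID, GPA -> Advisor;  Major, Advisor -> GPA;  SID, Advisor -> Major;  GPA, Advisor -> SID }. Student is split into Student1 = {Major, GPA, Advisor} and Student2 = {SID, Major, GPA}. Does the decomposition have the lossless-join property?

No

Common attributes: Student1 ∩ Student2 = {Major, GPA}.
No dependency enlarges {Major, GPA}, so (Major, GPA)⁺ = {Major, GPA}.
The closure contains neither all of Student1 = {Major, GPA, Advisor} nor all of Student2 = {SID, Major, GPA}, so the common attributes are not a superkey of either fragment. The join is lossy.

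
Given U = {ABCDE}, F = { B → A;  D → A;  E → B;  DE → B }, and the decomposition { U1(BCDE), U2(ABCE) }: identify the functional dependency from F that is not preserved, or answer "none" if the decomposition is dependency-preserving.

Check D → A: no single fragment contains all of {AD}, and the restricted closure of {D} across the fragments never reaches {A}.
B → A is preserved.
E → B is preserved.
DE → B is preserved.

D → A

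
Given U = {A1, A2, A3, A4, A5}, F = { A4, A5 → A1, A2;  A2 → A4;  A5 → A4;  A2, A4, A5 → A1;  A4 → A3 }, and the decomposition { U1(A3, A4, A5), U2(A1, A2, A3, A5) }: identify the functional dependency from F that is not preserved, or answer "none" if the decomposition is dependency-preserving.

A2 → A4

Check A2 → A4: no single fragment contains all of {A2, A4}, and the restricted closure of {A2} across the fragments never reaches {A4}.
A4, A5 → A1, A2 is preserved.
A5 → A4 is preserved.
A2, A4, A5 → A1 is preserved.
A4 → A3 is preserved.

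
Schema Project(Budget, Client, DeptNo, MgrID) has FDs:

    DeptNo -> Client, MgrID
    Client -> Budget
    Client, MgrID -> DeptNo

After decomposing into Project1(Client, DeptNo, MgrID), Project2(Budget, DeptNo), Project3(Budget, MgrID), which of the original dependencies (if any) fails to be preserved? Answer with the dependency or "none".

Client -> Budget

Check Client → Budget: no single fragment contains all of {Budget, Client}, and the restricted closure of {Client} across the fragments never reaches {Budget}.
DeptNo → Client, MgrID is preserved.
Client, MgrID → DeptNo is preserved.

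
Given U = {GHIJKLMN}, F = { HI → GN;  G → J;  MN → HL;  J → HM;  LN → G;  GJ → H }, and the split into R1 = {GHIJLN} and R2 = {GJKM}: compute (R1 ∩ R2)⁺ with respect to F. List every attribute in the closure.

GHJM

R1 ∩ R2 = {GJ}.
J → HM applies, adding HM
Closure: {GHJM}.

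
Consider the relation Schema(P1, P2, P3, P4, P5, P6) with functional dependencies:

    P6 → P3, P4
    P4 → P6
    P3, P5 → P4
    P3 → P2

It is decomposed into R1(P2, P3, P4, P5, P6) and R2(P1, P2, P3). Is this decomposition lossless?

Common attributes: R1 ∩ R2 = {P2, P3}.
No dependency enlarges {P2, P3}, so (P2, P3)⁺ = {P2, P3}.
The closure contains neither all of R1 = {P2, P3, P4, P5, P6} nor all of R2 = {P1, P2, P3}, so the common attributes are not a superkey of either fragment. The join is lossy.

No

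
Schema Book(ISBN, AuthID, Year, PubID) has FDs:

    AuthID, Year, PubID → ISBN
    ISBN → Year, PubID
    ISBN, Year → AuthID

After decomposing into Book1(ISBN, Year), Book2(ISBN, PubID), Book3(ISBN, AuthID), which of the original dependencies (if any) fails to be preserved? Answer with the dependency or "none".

Check AuthID, Year, PubID → ISBN: no single fragment contains all of {ISBN, AuthID, Year, PubID}, and the restricted closure of {AuthID, Year, PubID} across the fragments never reaches {ISBN}.
ISBN → Year, PubID is preserved.
ISBN, Year → AuthID is preserved.

AuthID, Year, PubID → ISBN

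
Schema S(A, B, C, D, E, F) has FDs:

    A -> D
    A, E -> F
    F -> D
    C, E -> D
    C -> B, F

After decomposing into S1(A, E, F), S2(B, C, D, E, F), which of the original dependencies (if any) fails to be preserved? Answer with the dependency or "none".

A -> D

Check A → D: no single fragment contains all of {A, D}, and the restricted closure of {A} across the fragments never reaches {D}.
A, E → F is preserved.
F → D is preserved.
C, E → D is preserved.
C → B, F is preserved.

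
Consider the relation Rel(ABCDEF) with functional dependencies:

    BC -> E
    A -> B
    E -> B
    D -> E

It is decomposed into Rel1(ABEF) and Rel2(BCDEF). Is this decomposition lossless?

Common attributes: Rel1 ∩ Rel2 = {BEF}.
No dependency enlarges {BEF}, so (BEF)⁺ = {BEF}.
The closure contains neither all of Rel1 = {ABEF} nor all of Rel2 = {BCDEF}, so the common attributes are not a superkey of either fragment. The join is lossy.

No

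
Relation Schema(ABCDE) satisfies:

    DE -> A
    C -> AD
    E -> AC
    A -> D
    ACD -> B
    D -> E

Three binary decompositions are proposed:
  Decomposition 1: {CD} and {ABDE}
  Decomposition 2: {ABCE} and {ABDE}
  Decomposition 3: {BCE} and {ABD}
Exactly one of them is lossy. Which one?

Decomposition 1: common = {D}, closure = {ABCDE} → lossless.
Decomposition 2: common = {ABE}, closure = {ABCDE} → lossless.
Decomposition 3: common = {B}, closure = {B} → lossy.

Decomposition 3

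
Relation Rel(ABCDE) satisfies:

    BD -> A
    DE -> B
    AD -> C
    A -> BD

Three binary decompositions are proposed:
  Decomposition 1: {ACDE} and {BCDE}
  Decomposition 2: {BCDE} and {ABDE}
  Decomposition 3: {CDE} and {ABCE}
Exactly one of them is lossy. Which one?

Decomposition 3

Decomposition 1: common = {CDE}, closure = {ABCDE} → lossless.
Decomposition 2: common = {BDE}, closure = {ABCDE} → lossless.
Decomposition 3: common = {CE}, closure = {CE} → lossy.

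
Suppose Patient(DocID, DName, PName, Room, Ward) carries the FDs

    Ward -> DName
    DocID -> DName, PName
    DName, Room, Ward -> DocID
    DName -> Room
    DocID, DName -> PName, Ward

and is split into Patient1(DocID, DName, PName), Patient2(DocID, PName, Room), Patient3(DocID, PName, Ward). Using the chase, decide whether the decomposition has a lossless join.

Chase test. Columns are DocID, DName, PName, Room, Ward; row i has aⱼ where attribute j ∈ Patienti, else bᵢⱼ.
Initial tableau (one row per fragment):
  row 1: a1 a2 a3 b14 b15
  row 2: a1 b22 a3 a4 b25
  row 3: a1 b32 a3 b34 a5
Rows 1 and 2 agree on DocID; apply DocID→DName, PName and equate their DName, PName entries.
Rows 1 and 3 agree on DocID; apply DocID→DName, PName and equate their DName, PName entries.
Rows 1 and 2 agree on DName; apply DName→Room and equate their Room entries.
Rows 1 and 3 agree on DName; apply DName→Room and equate their Room entries.
Rows 1 and 2 agree on DocID, DName; apply DocID, DName→PName, Ward and equate their PName, Ward entries.
Rows 1 and 3 agree on DocID, DName; apply DocID, DName→PName, Ward and equate their PName, Ward entries.
Row 1 is now all distinguished symbols — the join is lossless.

Yes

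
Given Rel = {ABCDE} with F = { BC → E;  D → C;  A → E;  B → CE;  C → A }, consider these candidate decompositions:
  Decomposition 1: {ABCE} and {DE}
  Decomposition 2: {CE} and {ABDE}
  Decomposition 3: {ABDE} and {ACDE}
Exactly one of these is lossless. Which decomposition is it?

Decomposition 3

Decomposition 1: common = {E}, closure = {E} → lossy.
Decomposition 2: common = {E}, closure = {E} → lossy.
Decomposition 3: common = {ADE}, closure = {ACDE} → lossless.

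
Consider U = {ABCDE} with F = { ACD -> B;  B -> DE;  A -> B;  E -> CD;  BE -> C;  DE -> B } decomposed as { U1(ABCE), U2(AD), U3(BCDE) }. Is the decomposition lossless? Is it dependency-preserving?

lossless and dependency-preserving

Lossless test (chase): Rows 1 and 3 agree on B; apply B→DE and equate their DE entries. Rows 1 and 2 agree on A; apply A→B and equate their B entries. Rows 1 and 2 agree on B; apply B→DE and equate their DE entries. Rows 1 and 2 agree on E; apply E→CD and equate their CD entries. Row 1 is now all distinguished symbols — the join is lossless.
Dependency preservation: ACD → B is not contained in any single fragment, but the restricted closure of its left-hand side across the fragments still reaches the right-hand side; the remaining FDs each lie inside some fragment. All dependencies are preserved.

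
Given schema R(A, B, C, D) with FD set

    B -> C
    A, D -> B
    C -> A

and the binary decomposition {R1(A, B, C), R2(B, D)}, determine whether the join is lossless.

Common attributes: R1 ∩ R2 = {B}.
Closure of {B}: B → C applies, adding C; C → A applies, adding A. So (B)⁺ = {A, B, C}.
This closure contains every attribute of R1, so R1 ∩ R2 → R1. The join is lossless.

Yes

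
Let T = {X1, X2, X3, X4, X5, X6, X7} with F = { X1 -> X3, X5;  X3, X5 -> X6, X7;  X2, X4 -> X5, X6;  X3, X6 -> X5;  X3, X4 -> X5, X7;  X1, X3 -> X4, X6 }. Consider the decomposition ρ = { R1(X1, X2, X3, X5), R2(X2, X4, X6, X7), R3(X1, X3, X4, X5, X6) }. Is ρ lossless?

Chase test. Columns are X1, X2, X3, X4, X5, X6, X7; row i has aⱼ where attribute j ∈ Ri, else bᵢⱼ.
Initial tableau (one row per fragment):
  row 1: a1 a2 a3 b14 a5 b16 b17
  row 2: b21 a2 b23 a4 b25 a6 a7
  row 3: a1 b32 a3 a4 a5 a6 b37
Rows 1 and 3 agree on X3, X5; apply X3, X5→X6, X7 and equate their X6, X7 entries.
Rows 1 and 3 agree on X1, X3; apply X1, X3→X4, X6 and equate their X4, X6 entries.
Rows 1 and 2 agree on X2, X4; apply X2, X4→X5, X6 and equate their X5, X6 entries.
No row becomes fully distinguished — the join is lossy.

No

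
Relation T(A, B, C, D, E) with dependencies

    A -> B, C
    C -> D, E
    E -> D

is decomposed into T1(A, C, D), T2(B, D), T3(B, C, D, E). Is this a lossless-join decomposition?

Chase test. Columns are A, B, C, D, E; row i has aⱼ where attribute j ∈ Ti, else bᵢⱼ.
Initial tableau (one row per fragment):
  row 1: a1 b12 a3 a4 b15
  row 2: b21 a2 b23 a4 b25
  row 3: b31 a2 a3 a4 a5
Rows 1 and 3 agree on C; apply C→D, E and equate their D, E entries.
No row becomes fully distinguished — the join is lossy.

No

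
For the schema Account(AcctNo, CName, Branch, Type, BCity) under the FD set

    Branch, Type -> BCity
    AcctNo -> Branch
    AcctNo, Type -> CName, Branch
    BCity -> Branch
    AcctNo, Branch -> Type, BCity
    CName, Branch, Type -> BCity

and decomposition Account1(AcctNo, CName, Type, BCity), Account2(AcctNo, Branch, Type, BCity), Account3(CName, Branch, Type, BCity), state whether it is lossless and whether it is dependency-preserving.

Lossless test (chase): Rows 1 and 2 agree on AcctNo; apply AcctNo→Branch and equate their Branch entries. Rows 1 and 2 agree on AcctNo, Type; apply AcctNo, Type→CName, Branch and equate their CName, Branch entries. Row 1 is now all distinguished symbols — the join is lossless.
Dependency preservation: AcctNo, Type → CName, Branch is not contained in any single fragment, but the restricted closure of its left-hand side across the fragments still reaches the right-hand side; the remaining FDs each lie inside some fragment. All dependencies are preserved.

lossless and dependency-preserving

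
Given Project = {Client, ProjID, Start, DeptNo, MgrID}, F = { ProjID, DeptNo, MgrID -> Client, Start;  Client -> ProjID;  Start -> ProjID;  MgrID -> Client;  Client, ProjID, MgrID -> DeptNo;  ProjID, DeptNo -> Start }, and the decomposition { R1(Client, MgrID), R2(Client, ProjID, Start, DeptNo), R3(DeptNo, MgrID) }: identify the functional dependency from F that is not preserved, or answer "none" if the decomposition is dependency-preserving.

none

ProjID, DeptNo, MgrID → Client, Start: restricted closure across fragments reaches Client, Start.
Client → ProjID lies within R2.
Start → ProjID lies within R2.
MgrID → Client lies within R1.
Client, ProjID, MgrID → DeptNo: restricted closure across fragments reaches DeptNo.
ProjID, DeptNo → Start lies within R2.
Every dependency is enforceable on the fragments, so the decomposition is dependency-preserving.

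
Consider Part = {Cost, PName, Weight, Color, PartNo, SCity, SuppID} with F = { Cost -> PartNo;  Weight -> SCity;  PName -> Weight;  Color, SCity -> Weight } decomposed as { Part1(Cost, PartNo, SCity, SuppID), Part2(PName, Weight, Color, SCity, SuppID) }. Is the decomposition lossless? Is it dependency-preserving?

lossy but dependency-preserving

Lossless test: (SCity, SuppID)⁺ = {SCity, SuppID}, which is a superkey of neither fragment — lossy.
Dependency preservation: every FD's attributes lie within a single fragment, so each can be enforced locally — preserved.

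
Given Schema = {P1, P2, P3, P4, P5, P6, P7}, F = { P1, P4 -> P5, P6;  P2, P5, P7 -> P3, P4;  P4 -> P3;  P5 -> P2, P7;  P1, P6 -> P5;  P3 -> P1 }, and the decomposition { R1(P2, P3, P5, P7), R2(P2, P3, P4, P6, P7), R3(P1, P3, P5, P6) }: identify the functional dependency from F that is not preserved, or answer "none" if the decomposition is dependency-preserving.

none

P1, P4 → P5, P6: restricted closure across fragments reaches P5, P6.
P2, P5, P7 → P3, P4: restricted closure across fragments reaches P3, P4.
P4 → P3 lies within R2.
P5 → P2, P7 lies within R1.
P1, P6 → P5 lies within R3.
P3 → P1 lies within R3.
Every dependency is enforceable on the fragments, so the decomposition is dependency-preserving.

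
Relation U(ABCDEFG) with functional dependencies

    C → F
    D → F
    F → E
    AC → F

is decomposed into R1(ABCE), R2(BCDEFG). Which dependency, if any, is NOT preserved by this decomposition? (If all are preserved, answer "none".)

none

C → F lies within R2.
D → F lies within R2.
F → E lies within R2.
AC → F: restricted closure across fragments reaches F.
Every dependency is enforceable on the fragments, so the decomposition is dependency-preserving.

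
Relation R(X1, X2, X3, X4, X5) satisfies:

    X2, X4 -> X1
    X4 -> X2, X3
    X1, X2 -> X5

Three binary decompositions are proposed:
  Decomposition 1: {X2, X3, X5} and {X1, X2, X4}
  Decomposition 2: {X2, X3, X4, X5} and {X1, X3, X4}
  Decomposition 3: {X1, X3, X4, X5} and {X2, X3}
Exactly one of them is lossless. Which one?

Decomposition 2

Decomposition 1: common = {X2}, closure = {X2} → lossy.
Decomposition 2: common = {X3, X4}, closure = {X1, X2, X3, X4, X5} → lossless.
Decomposition 3: common = {X3}, closure = {X3} → lossy.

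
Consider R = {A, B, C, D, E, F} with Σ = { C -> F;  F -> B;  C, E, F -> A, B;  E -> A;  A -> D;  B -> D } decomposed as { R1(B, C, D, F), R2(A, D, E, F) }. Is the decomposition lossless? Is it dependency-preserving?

lossy but dependency-preserving

Lossless test: (D, F)⁺ = {B, D, F}, which is a superkey of neither fragment — lossy.
Dependency preservation: C, E, F → A, B is not contained in any single fragment, but the restricted closure of its left-hand side across the fragments still reaches the right-hand side; the remaining FDs each lie inside some fragment. All dependencies are preserved.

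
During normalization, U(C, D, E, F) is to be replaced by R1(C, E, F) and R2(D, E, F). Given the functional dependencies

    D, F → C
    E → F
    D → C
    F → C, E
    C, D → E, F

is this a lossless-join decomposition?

Common attributes: R1 ∩ R2 = {E, F}.
Closure of {E, F}: F → C, E applies, adding C. So (E, F)⁺ = {C, E, F}.
This closure contains every attribute of R1, so R1 ∩ R2 → R1. The join is lossless.

Yes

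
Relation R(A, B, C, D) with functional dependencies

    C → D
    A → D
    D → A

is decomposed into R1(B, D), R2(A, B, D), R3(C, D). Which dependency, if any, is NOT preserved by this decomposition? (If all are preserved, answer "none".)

none

C → D lies within R3.
A → D lies within R2.
D → A lies within R2.
Every dependency is enforceable on the fragments, so the decomposition is dependency-preserving.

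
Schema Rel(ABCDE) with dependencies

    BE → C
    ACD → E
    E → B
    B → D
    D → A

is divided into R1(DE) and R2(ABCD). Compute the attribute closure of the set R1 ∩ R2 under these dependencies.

R1 ∩ R2 = {D}.
D → A applies, adding A
Closure: {AD}.

AD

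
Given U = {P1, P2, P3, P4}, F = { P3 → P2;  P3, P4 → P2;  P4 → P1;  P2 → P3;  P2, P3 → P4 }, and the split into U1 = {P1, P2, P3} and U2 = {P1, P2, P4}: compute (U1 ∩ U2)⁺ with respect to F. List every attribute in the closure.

U1 ∩ U2 = {P1, P2}.
P2 → P3 applies, adding P3
P2, P3 → P4 applies, adding P4
Closure: {P1, P2, P3, P4}.

P1, P2, P3, P4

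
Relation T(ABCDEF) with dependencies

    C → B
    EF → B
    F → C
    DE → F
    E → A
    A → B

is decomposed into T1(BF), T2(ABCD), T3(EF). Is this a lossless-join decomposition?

No

Chase test. Columns are ABCDEF; row i has aⱼ where attribute j ∈ Ti, else bᵢⱼ.
Initial tableau (one row per fragment):
  row 1: b11 a2 b13 b14 b15 a6
  row 2: a1 a2 a3 a4 b25 b26
  row 3: b31 b32 b33 b34 a5 a6
Rows 1 and 3 agree on F; apply F→C and equate their C entries.
Rows 1 and 3 agree on C; apply C→B and equate their B entries.
No row becomes fully distinguished — the join is lossy.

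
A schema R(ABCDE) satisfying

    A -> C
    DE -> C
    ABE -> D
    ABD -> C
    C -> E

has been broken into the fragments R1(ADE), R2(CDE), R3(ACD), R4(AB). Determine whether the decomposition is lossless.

No

Chase test. Columns are ABCDE; row i has aⱼ where attribute j ∈ Ri, else bᵢⱼ.
Initial tableau (one row per fragment):
  row 1: a1 b12 b13 a4 a5
  row 2: b21 b22 a3 a4 a5
  row 3: a1 b32 a3 a4 b35
  row 4: a1 a2 b43 b44 b45
Rows 1 and 3 agree on A; apply A→C and equate their C entries.
Rows 1 and 4 agree on A; apply A→C and equate their C entries.
Rows 1 and 3 agree on C; apply C→E and equate their E entries.
Rows 1 and 4 agree on C; apply C→E and equate their E entries.
No row becomes fully distinguished — the join is lossy.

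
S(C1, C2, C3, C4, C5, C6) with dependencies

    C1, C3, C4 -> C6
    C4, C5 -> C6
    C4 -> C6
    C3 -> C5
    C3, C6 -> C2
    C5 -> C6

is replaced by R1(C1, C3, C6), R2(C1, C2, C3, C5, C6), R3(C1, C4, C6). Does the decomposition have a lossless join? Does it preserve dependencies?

Lossless test (chase): Rows 1 and 2 agree on C3; apply C3→C5 and equate their C5 entries. Rows 1 and 2 agree on C3, C6; apply C3, C6→C2 and equate their C2 entries. No row becomes fully distinguished — the join is lossy.
Dependency preservation: C1, C3, C4 → C6; C4, C5 → C6 are not contained in any single fragment, but the restricted closure of each left-hand side across the fragments still reaches the right-hand side; the remaining FDs each lie inside some fragment. All dependencies are preserved.

lossy but dependency-preserving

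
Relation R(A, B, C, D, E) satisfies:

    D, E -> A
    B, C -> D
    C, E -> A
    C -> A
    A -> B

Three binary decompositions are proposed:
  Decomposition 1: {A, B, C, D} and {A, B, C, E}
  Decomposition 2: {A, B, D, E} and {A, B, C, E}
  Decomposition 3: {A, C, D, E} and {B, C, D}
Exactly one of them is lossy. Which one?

Decomposition 2

Decomposition 1: common = {A, B, C}, closure = {A, B, C, D} → lossless.
Decomposition 2: common = {A, B, E}, closure = {A, B, E} → lossy.
Decomposition 3: common = {C, D}, closure = {A, B, C, D} → lossless.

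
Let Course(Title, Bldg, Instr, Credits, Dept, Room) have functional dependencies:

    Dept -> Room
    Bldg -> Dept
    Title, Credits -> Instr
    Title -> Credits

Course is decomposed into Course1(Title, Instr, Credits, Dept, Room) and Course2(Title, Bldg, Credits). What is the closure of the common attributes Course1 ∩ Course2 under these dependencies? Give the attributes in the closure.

Course1 ∩ Course2 = {Title, Credits}.
Title, Credits → Instr applies, adding Instr
Closure: {Title, Instr, Credits}.

Title, Instr, Credits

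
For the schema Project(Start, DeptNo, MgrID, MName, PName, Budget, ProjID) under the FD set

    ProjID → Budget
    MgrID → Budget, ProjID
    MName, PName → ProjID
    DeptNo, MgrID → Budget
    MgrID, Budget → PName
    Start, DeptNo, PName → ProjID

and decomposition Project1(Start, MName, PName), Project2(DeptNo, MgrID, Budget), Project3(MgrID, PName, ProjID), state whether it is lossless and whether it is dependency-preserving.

Lossless test (chase): Rows 2 and 3 agree on MgrID; apply MgrID→Budget, ProjID and equate their Budget, ProjID entries. Rows 2 and 3 agree on MgrID, Budget; apply MgrID, Budget→PName and equate their PName entries. No row becomes fully distinguished — the join is lossy.
Dependency preservation: the restricted closure of {ProjID} across the fragments never reaches {Budget}, so ProjID → Budget cannot be enforced without a join — not preserved.

lossy and not dependency-preserving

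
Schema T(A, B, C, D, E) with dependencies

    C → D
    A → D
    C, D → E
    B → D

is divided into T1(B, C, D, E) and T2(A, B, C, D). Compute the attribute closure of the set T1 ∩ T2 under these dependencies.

B, C, D, E

T1 ∩ T2 = {B, C, D}.
C, D → E applies, adding E
Closure: {B, C, D, E}.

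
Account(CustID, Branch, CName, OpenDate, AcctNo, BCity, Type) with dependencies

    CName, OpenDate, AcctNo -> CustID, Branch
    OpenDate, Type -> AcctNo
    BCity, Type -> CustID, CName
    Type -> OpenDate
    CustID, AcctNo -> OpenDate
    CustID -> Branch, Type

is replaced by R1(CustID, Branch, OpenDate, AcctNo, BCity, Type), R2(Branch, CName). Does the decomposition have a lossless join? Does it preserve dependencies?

lossy and not dependency-preserving

Lossless test: (Branch)⁺ = {Branch}, which is a superkey of neither fragment — lossy.
Dependency preservation: the restricted closure of {CName, OpenDate, AcctNo} across the fragments never reaches {CustID, Branch}, so CName, OpenDate, AcctNo → CustID, Branch cannot be enforced without a join — not preserved.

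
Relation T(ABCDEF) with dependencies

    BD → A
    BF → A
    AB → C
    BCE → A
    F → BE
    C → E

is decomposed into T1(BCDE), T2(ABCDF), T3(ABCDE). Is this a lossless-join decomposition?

Yes

Chase test. Columns are ABCDEF; row i has aⱼ where attribute j ∈ Ti, else bᵢⱼ.
Initial tableau (one row per fragment):
  row 1: b11 a2 a3 a4 a5 b16
  row 2: a1 a2 a3 a4 b25 a6
  row 3: a1 a2 a3 a4 a5 b36
Rows 1 and 2 agree on BD; apply BD→A and equate their A entries.
Rows 1 and 2 agree on C; apply C→E and equate their E entries.
Row 2 is now all distinguished symbols — the join is lossless.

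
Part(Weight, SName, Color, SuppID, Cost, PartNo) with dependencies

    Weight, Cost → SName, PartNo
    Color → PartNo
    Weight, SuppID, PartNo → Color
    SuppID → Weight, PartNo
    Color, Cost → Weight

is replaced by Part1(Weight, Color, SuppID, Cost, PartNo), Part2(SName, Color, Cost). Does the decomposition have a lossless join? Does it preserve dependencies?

Lossless test: (Color, Cost)⁺ = {Weight, SName, Color, Cost, PartNo}, which contains all of one fragment — lossless.
Dependency preservation: the restricted closure of {Weight, Cost} across the fragments never reaches {SName, PartNo}, so Weight, Cost → SName, PartNo cannot be enforced without a join — not preserved.

lossless but not dependency-preserving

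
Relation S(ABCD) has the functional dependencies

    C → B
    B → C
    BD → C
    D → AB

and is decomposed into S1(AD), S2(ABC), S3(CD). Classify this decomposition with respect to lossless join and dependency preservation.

lossless and dependency-preserving

Lossless test (chase): Rows 2 and 3 agree on C; apply C→B and equate their B entries. Rows 1 and 3 agree on D; apply D→AB and equate their AB entries. Rows 1 and 2 agree on B; apply B→C and equate their C entries. Row 1 is now all distinguished symbols — the join is lossless.
Dependency preservation: BD → C; D → AB are not contained in any single fragment, but the restricted closure of each left-hand side across the fragments still reaches the right-hand side; the remaining FDs each lie inside some fragment. All dependencies are preserved.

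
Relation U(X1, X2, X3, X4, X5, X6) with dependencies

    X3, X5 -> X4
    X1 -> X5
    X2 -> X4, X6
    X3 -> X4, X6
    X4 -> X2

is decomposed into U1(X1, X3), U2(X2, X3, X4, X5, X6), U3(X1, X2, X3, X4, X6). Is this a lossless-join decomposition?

Chase test. Columns are X1, X2, X3, X4, X5, X6; row i has aⱼ where attribute j ∈ Ui, else bᵢⱼ.
Initial tableau (one row per fragment):
  row 1: a1 b12 a3 b14 b15 b16
  row 2: b21 a2 a3 a4 a5 a6
  row 3: a1 a2 a3 a4 b35 a6
Rows 1 and 3 agree on X1; apply X1→X5 and equate their X5 entries.
Rows 1 and 2 agree on X3; apply X3→X4, X6 and equate their X4, X6 entries.
Rows 1 and 2 agree on X4; apply X4→X2 and equate their X2 entries.
No row becomes fully distinguished — the join is lossy.

No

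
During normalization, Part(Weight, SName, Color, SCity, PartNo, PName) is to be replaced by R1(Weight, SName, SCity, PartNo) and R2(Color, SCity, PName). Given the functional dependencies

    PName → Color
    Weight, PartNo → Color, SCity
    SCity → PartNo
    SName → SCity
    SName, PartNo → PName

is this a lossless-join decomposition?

No

Common attributes: R1 ∩ R2 = {SCity}.
Closure of {SCity}: SCity → PartNo applies, adding PartNo. So (SCity)⁺ = {SCity, PartNo}.
The closure contains neither all of R1 = {Weight, SName, SCity, PartNo} nor all of R2 = {Color, SCity, PName}, so the common attributes are not a superkey of either fragment. The join is lossy.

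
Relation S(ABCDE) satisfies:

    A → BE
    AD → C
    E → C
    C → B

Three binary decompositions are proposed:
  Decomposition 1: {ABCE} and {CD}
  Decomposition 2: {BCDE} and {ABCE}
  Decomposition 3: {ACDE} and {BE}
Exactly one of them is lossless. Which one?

Decomposition 3

Decomposition 1: common = {C}, closure = {BC} → lossy.
Decomposition 2: common = {BCE}, closure = {BCE} → lossy.
Decomposition 3: common = {E}, closure = {BCE} → lossless.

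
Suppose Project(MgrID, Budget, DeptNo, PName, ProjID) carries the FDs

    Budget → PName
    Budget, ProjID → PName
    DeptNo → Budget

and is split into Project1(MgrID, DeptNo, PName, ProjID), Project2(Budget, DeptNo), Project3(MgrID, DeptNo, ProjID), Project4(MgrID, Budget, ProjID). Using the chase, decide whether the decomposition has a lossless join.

Yes

Chase test. Columns are MgrID, Budget, DeptNo, PName, ProjID; row i has aⱼ where attribute j ∈ Projecti, else bᵢⱼ.
Initial tableau (one row per fragment):
  row 1: a1 b12 a3 a4 a5
  row 2: b21 a2 a3 b24 b25
  row 3: a1 b32 a3 b34 a5
  row 4: a1 a2 b43 b44 a5
Rows 2 and 4 agree on Budget; apply Budget→PName and equate their PName entries.
Rows 1 and 2 agree on DeptNo; apply DeptNo→Budget and equate their Budget entries.
Rows 1 and 3 agree on DeptNo; apply DeptNo→Budget and equate their Budget entries.
Rows 1 and 2 agree on Budget; apply Budget→PName and equate their PName entries.
Rows 1 and 3 agree on Budget; apply Budget→PName and equate their PName entries.
Row 1 is now all distinguished symbols — the join is lossless.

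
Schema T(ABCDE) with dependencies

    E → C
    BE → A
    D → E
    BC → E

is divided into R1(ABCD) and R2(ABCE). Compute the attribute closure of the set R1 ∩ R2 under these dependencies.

R1 ∩ R2 = {ABC}.
BC → E applies, adding E
Closure: {ABCE}.

ABCE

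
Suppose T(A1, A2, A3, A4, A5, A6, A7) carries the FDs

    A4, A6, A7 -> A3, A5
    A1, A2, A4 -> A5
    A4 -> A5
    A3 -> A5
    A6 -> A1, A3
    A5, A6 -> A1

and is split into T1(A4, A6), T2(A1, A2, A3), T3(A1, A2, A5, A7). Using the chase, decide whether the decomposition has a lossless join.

Chase test. Columns are A1, A2, A3, A4, A5, A6, A7; row i has aⱼ where attribute j ∈ Ti, else bᵢⱼ.
Initial tableau (one row per fragment):
  row 1: b11 b12 b13 a4 b15 a6 b17
  row 2: a1 a2 a3 b24 b25 b26 b27
  row 3: a1 a2 b33 b34 a5 b36 a7
No row becomes fully distinguished — the join is lossy.

No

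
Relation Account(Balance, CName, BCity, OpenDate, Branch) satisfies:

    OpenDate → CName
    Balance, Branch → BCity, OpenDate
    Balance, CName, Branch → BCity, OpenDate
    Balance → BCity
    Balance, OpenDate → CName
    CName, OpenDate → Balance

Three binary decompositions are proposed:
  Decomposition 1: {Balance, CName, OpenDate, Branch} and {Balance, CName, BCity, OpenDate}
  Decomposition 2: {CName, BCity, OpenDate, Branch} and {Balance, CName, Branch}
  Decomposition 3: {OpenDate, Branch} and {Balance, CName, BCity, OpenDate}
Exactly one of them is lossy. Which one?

Decomposition 1: common = {Balance, CName, OpenDate}, closure = {Balance, CName, BCity, OpenDate} → lossless.
Decomposition 2: common = {CName, Branch}, closure = {CName, Branch} → lossy.
Decomposition 3: common = {OpenDate}, closure = {Balance, CName, BCity, OpenDate} → lossless.

Decomposition 2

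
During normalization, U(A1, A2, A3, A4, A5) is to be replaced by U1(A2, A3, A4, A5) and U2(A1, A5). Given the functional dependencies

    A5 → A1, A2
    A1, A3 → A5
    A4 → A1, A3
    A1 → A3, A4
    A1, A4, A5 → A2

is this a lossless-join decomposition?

Yes

Common attributes: U1 ∩ U2 = {A5}.
Closure of {A5}: A5 → A1, A2 applies, adding A1, A2; A1 → A3, A4 applies, adding A3, A4. So (A5)⁺ = {A1, A2, A3, A4, A5}.
This closure contains every attribute of U1, so U1 ∩ U2 → U1. The join is lossless.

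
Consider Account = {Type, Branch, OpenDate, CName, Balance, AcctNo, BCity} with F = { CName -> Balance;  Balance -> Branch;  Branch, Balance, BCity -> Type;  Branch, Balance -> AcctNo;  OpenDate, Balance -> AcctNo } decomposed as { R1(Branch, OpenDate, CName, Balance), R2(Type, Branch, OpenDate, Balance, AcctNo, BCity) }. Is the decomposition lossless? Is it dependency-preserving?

lossy but dependency-preserving

Lossless test: (Branch, OpenDate, Balance)⁺ = {Branch, OpenDate, Balance, AcctNo}, which is a superkey of neither fragment — lossy.
Dependency preservation: every FD's attributes lie within a single fragment, so each can be enforced locally — preserved.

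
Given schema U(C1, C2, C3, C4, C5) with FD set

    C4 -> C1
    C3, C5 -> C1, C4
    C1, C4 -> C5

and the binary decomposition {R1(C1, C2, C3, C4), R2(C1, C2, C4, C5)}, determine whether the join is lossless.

Common attributes: R1 ∩ R2 = {C1, C2, C4}.
Closure of {C1, C2, C4}: C1, C4 → C5 applies, adding C5. So (C1, C2, C4)⁺ = {C1, C2, C4, C5}.
This closure contains every attribute of R2, so R1 ∩ R2 → R2. The join is lossless.

Yes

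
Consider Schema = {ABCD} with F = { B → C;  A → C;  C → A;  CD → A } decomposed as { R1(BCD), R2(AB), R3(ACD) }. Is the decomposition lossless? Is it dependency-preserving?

Lossless test (chase): Rows 1 and 2 agree on B; apply B→C and equate their C entries. Rows 1 and 2 agree on C; apply C→A and equate their A entries. Row 1 is now all distinguished symbols — the join is lossless.
Dependency preservation: every FD's attributes lie within a single fragment, so each can be enforced locally — preserved.

lossless and dependency-preserving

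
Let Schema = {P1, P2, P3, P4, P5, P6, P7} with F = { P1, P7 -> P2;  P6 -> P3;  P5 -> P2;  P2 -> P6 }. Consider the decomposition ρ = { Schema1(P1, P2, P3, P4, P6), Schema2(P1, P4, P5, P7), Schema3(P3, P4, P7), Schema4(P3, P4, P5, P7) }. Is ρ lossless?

Chase test. Columns are P1, P2, P3, P4, P5, P6, P7; row i has aⱼ where attribute j ∈ Schemai, else bᵢⱼ.
Initial tableau (one row per fragment):
  row 1: a1 a2 a3 a4 b15 a6 b17
  row 2: a1 b22 b23 a4 a5 b26 a7
  row 3: b31 b32 a3 a4 b35 b36 a7
  row 4: b41 b42 a3 a4 a5 b46 a7
Rows 2 and 4 agree on P5; apply P5→P2 and equate their P2 entries.
Rows 2 and 4 agree on P2; apply P2→P6 and equate their P6 entries.
Rows 2 and 4 agree on P6; apply P6→P3 and equate their P3 entries.
No row becomes fully distinguished — the join is lossy.

No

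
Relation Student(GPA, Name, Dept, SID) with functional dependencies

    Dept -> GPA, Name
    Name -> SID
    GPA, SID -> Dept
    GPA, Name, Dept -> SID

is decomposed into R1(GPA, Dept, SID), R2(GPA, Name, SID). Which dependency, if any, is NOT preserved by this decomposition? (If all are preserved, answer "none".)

Dept → GPA, Name: restricted closure across fragments reaches GPA, Name.
Name → SID lies within R2.
GPA, SID → Dept lies within R1.
GPA, Name, Dept → SID: restricted closure across fragments reaches SID.
Every dependency is enforceable on the fragments, so the decomposition is dependency-preserving.

none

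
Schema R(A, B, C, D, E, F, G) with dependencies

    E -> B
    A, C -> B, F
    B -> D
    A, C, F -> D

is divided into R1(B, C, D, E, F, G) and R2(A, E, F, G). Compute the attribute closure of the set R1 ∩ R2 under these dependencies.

B, D, E, F, G

R1 ∩ R2 = {E, F, G}.
E → B applies, adding B
B → D applies, adding D
Closure: {B, D, E, F, G}.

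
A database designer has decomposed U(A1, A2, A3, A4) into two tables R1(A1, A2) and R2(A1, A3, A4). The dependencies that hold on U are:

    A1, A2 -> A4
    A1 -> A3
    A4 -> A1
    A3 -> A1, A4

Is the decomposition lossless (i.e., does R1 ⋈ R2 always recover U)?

Common attributes: R1 ∩ R2 = {A1}.
Closure of {A1}: A1 → A3 applies, adding A3; A3 → A1, A4 applies, adding A4. So (A1)⁺ = {A1, A3, A4}.
This closure contains every attribute of R2, so R1 ∩ R2 → R2. The join is lossless.

Yes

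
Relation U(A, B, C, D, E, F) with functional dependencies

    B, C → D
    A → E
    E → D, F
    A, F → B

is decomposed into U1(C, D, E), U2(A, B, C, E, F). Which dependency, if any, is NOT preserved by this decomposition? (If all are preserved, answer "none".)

Check B, C → D: no single fragment contains all of {B, C, D}, and the restricted closure of {B, C} across the fragments never reaches {D}.
A → E is preserved.
E → D, F is preserved.
A, F → B is preserved.

B, C → D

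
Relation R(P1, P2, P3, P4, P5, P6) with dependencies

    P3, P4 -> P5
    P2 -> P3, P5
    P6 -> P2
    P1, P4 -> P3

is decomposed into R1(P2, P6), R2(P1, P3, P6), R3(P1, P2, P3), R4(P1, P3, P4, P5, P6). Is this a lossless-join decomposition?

Chase test. Columns are P1, P2, P3, P4, P5, P6; row i has aⱼ where attribute j ∈ Ri, else bᵢⱼ.
Initial tableau (one row per fragment):
  row 1: b11 a2 b13 b14 b15 a6
  row 2: a1 b22 a3 b24 b25 a6
  row 3: a1 a2 a3 b34 b35 b36
  row 4: a1 b42 a3 a4 a5 a6
Rows 1 and 3 agree on P2; apply P2→P3, P5 and equate their P3, P5 entries.
Rows 1 and 2 agree on P6; apply P6→P2 and equate their P2 entries.
Rows 1 and 4 agree on P6; apply P6→P2 and equate their P2 entries.
Rows 1 and 2 agree on P2; apply P2→P3, P5 and equate their P3, P5 entries.
Rows 1 and 4 agree on P2; apply P2→P3, P5 and equate their P3, P5 entries.
Row 4 is now all distinguished symbols — the join is lossless.

Yes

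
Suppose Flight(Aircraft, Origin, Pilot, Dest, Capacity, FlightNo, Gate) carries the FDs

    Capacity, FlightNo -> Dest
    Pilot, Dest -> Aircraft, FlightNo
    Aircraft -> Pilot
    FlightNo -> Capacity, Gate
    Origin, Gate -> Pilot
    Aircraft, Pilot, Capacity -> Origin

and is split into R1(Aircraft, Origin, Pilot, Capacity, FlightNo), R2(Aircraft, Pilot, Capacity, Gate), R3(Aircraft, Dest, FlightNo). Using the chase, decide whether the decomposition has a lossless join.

Chase test. Columns are Aircraft, Origin, Pilot, Dest, Capacity, FlightNo, Gate; row i has aⱼ where attribute j ∈ Ri, else bᵢⱼ.
Initial tableau (one row per fragment):
  row 1: a1 a2 a3 b14 a5 a6 b17
  row 2: a1 b22 a3 b24 a5 b26 a7
  row 3: a1 b32 b33 a4 b35 a6 b37
Rows 1 and 3 agree on Aircraft; apply Aircraft→Pilot and equate their Pilot entries.
Rows 1 and 3 agree on FlightNo; apply FlightNo→Capacity, Gate and equate their Capacity, Gate entries.
Rows 1 and 2 agree on Aircraft, Pilot, Capacity; apply Aircraft, Pilot, Capacity→Origin and equate their Origin entries.
Rows 1 and 3 agree on Aircraft, Pilot, Capacity; apply Aircraft, Pilot, Capacity→Origin and equate their Origin entries.
Rows 1 and 3 agree on Capacity, FlightNo; apply Capacity, FlightNo→Dest and equate their Dest entries.
No row becomes fully distinguished — the join is lossy.

No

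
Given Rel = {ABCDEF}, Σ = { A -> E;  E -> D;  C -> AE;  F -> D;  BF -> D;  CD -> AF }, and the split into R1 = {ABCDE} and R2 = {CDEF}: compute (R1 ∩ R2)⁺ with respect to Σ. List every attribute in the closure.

ACDEF

R1 ∩ R2 = {CDE}.
C → AE applies, adding A
CD → AF applies, adding F
Closure: {ACDEF}.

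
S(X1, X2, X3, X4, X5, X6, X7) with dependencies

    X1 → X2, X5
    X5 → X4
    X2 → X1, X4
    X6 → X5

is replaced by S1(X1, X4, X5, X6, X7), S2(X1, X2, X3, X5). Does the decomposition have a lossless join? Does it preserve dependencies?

Lossless test: (X1, X5)⁺ = {X1, X2, X4, X5}, which is a superkey of neither fragment — lossy.
Dependency preservation: X2 → X1, X4 is not contained in any single fragment, but the restricted closure of its left-hand side across the fragments still reaches the right-hand side; the remaining FDs each lie inside some fragment. All dependencies are preserved.

lossy but dependency-preserving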